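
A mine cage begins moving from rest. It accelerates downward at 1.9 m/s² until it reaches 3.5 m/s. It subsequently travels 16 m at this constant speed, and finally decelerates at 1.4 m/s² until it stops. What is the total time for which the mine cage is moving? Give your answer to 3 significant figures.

8.91 s

Phase 1 (accelerating): v₀ = 0 m/s, a = 1.9 m/s².
v = v₀ + at → t = (3.5 − 0) / 1.9 = 1.84 s
v² = v₀² + 2aΔx → Δx = (3.5² − 0²)/(2·1.9) = 3.22 m

Phase 2 (constant speed): v₀ = 3.50 m/s, a = 0 m/s².
Constant speed: t = d/v = 16/3.50 = 4.57 s

Phase 3 (decelerating): v₀ = 3.50 m/s, a = -1.4 m/s².
v = v₀ + at → t = (0 − 3.50) / -1.4 = 2.50 s
v² = v₀² + 2aΔx → Δx = (0² − 3.50²)/(2·-1.4) = 4.38 m
Total time = 1.84 + 4.57 + 2.50 = 8.91 s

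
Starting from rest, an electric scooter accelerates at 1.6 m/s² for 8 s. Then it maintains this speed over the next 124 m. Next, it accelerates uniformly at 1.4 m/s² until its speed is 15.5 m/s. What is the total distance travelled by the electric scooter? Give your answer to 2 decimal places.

202.49 m

Phase 1 (accelerating): v₀ = 0 m/s, a = 1.6 m/s².
v = v₀ + at = 0 + (1.6)(8) = 12.8 m/s
Δx = v₀t + ½at² = 0·8 + 0.5·1.6·8² = 51.2 m

Phase 2 (constant speed): v₀ = 12.8 m/s, a = 0 m/s².
Constant speed: t = d/v = 124/12.8 = 9.69 s

Phase 3 (accelerating): v₀ = 12.8 m/s, a = 1.4 m/s².
v = v₀ + at → t = (15.5 − 12.8) / 1.4 = 1.93 s
v² = v₀² + 2aΔx → Δx = (15.5² − 12.8²)/(2·1.4) = 27.3 m
Total distance = 51.2 + 124 + 27.3 = 202 m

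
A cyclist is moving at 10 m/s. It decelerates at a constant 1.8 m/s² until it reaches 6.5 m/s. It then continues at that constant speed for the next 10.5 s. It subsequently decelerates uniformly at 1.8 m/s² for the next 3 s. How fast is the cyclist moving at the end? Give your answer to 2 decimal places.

Phase 1 (decelerating): v₀ = 10.0 m/s, a = -1.8 m/s².
v = v₀ + at → t = (6.5 − 10.0) / -1.8 = 1.94 s
v² = v₀² + 2aΔx → Δx = (6.5² − 10.0²)/(2·-1.8) = 16.0 m

Phase 2 (constant speed): v₀ = 6.50 m/s, a = 0 m/s².
v = v₀ + at = 6.50 + (0)(10.5) = 6.50 m/s
Δx = v₀t + ½at² = 6.50·10.5 + 0.5·0·10.5² = 68.2 m

Phase 3 (decelerating): v₀ = 6.50 m/s, a = -1.8 m/s².
v = v₀ + at = 6.50 + (-1.8)(3) = 1.10 m/s
Δx = v₀t + ½at² = 6.50·3 + 0.5·-1.8·3² = 11.4 m
Final speed = 1.10 m/s

1.10 m/s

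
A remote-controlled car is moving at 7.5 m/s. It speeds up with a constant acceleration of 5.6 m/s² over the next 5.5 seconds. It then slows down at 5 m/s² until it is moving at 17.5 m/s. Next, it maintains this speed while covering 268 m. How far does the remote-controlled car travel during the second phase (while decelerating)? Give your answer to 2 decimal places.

116.06 m

Phase 1 (accelerating): v₀ = 7.50 m/s, a = 5.6 m/s².
v = v₀ + at = 7.50 + (5.6)(5.5) = 38.3 m/s
Δx = v₀t + ½at² = 7.50·5.5 + 0.5·5.6·5.5² = 126 m

Phase 2 (decelerating): v₀ = 38.3 m/s, a = -5 m/s².
v = v₀ + at → t = (17.5 − 38.3) / -5 = 4.16 s
v² = v₀² + 2aΔx → Δx = (17.5² − 38.3²)/(2·-5) = 116 m
Distance in phase 2 = 116 m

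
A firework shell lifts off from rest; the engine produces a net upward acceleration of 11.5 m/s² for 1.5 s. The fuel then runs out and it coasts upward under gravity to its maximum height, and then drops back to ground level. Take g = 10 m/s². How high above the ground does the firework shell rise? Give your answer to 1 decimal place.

27.8 m

Phase 1 (powered ascent): v₀ = 0 m/s, a = 11.5 m/s².
v = v₀ + at = 0 + (11.5)(1.5) = 17.2 m/s
Δx = v₀t + ½at² = 0·1.5 + 0.5·11.5·1.5² = 12.9 m

Phase 2 (coasting upward): v₀ = 17.2 m/s, a = -10 m/s².
v = v₀ + at → t = (0 − 17.2) / -10 = 1.73 s
v² = v₀² + 2aΔx → Δx = (0² − 17.2²)/(2·-10) = 14.9 m
Maximum height = 12.9 + 14.9 = 27.8 m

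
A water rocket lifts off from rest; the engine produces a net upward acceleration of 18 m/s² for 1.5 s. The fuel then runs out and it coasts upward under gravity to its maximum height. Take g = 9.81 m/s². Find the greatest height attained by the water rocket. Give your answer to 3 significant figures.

57.4 m

Phase 1 (powered ascent): v₀ = 0 m/s, a = 18 m/s².
v = v₀ + at = 0 + (18)(1.5) = 27.0 m/s
Δx = v₀t + ½at² = 0·1.5 + 0.5·18·1.5² = 20.2 m

Phase 2 (coasting upward): v₀ = 27.0 m/s, a = -9.81 m/s².
v = v₀ + at → t = (0 − 27.0) / -9.81 = 2.75 s
v² = v₀² + 2aΔx → Δx = (0² − 27.0²)/(2·-9.81) = 37.2 m
Maximum height = 20.2 + 37.2 = 57.4 m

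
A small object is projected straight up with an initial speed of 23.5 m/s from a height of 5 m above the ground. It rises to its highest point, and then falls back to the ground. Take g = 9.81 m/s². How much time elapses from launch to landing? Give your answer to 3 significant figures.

Phase 1 (rising): v₀ = 23.5 m/s, a = -9.81 m/s².
v = v₀ + at → t = (0 − 23.5) / -9.81 = 2.40 s
v² = v₀² + 2aΔx → Δx = (0² − 23.5²)/(2·-9.81) = 28.1 m

Phase 2 (falling): v₀ = 0 m/s, a = -9.81 m/s².
Falls 33.1 m from rest: t = √(2·33.1/9.81) = 2.60 s; v = g·t = 25.5 m/s.
Total time = 2.40 + 2.60 = 5.00 s

5.00 s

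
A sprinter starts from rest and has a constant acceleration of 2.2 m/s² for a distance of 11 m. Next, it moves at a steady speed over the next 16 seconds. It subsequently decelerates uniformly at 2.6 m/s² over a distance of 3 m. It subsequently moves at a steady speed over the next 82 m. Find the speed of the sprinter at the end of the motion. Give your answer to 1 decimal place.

Phase 1 (accelerating): v₀ = 0 m/s, a = 2.2 m/s².
v² = v₀² + 2aΔx = 0² + 2·2.2·11 = 48.4 → v = 6.96 m/s
t = (v − v₀)/a = (6.96 − 0)/2.2 = 3.16 s

Phase 2 (constant speed): v₀ = 6.96 m/s, a = 0 m/s².
v = v₀ + at = 6.96 + (0)(16) = 6.96 m/s
Δx = v₀t + ½at² = 6.96·16 + 0.5·0·16² = 111 m

Phase 3 (decelerating): v₀ = 6.96 m/s, a = -2.6 m/s².
v² = v₀² + 2aΔx = 6.96² + 2·-2.6·3 = 32.8 → v = 5.73 m/s
t = (v − v₀)/a = (5.73 − 6.96)/-2.6 = 0.473 s

Phase 4 (constant speed): v₀ = 5.73 m/s, a = 0 m/s².
Constant speed: t = d/v = 82/5.73 = 14.3 s
Final speed = 5.73 m/s

5.7 m/s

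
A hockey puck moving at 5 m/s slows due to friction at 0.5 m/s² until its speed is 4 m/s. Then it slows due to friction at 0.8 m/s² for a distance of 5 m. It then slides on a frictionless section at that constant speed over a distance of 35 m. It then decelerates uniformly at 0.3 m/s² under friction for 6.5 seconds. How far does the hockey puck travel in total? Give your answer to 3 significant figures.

61.0 m

Phase 1 (decelerating): v₀ = 5.00 m/s, a = -0.5 m/s².
v = v₀ + at → t = (4 − 5.00) / -0.5 = 2.00 s
v² = v₀² + 2aΔx → Δx = (4² − 5.00²)/(2·-0.5) = 9.00 m

Phase 2 (decelerating): v₀ = 4.00 m/s, a = -0.8 m/s².
v² = v₀² + 2aΔx = 4.00² + 2·-0.8·5 = 8.00 → v = 2.83 m/s
t = (v − v₀)/a = (2.83 − 4.00)/-0.8 = 1.46 s

Phase 3 (constant speed): v₀ = 2.83 m/s, a = 0 m/s².
Constant speed: t = d/v = 35/2.83 = 12.4 s

Phase 4 (decelerating): v₀ = 2.83 m/s, a = -0.3 m/s².
v = v₀ + at = 2.83 + (-0.3)(6.5) = 0.878 m/s
Δx = v₀t + ½at² = 2.83·6.5 + 0.5·-0.3·6.5² = 12.0 m
Total distance = 9.00 + 5.00 + 35.0 + 12.0 = 61.0 m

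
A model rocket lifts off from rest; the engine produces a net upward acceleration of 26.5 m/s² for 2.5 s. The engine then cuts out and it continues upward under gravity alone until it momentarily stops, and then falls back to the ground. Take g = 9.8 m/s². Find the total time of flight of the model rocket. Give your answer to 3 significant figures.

Phase 1 (powered ascent): v₀ = 0 m/s, a = 26.5 m/s².
v = v₀ + at = 0 + (26.5)(2.5) = 66.2 m/s
Δx = v₀t + ½at² = 0·2.5 + 0.5·26.5·2.5² = 82.8 m

Phase 2 (coasting upward): v₀ = 66.2 m/s, a = -9.8 m/s².
v = v₀ + at → t = (0 − 66.2) / -9.8 = 6.76 s
v² = v₀² + 2aΔx → Δx = (0² − 66.2²)/(2·-9.8) = 224 m

Phase 3 (free fall): v₀ = 0 m/s, a = -9.8 m/s².
Falls 307 m from rest: t = √(2·307/9.8) = 7.91 s; v = g·t = 77.5 m/s.
Total time = 2.50 + 6.76 + 7.91 = 17.2 s

17.2 s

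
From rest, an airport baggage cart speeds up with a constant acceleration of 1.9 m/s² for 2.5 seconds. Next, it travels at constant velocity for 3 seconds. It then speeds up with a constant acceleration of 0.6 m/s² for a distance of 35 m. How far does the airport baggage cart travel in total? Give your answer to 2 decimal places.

55.19 m

Phase 1 (accelerating): v₀ = 0 m/s, a = 1.9 m/s².
v = v₀ + at = 0 + (1.9)(2.5) = 4.75 m/s
Δx = v₀t + ½at² = 0·2.5 + 0.5·1.9·2.5² = 5.94 m

Phase 2 (constant speed): v₀ = 4.75 m/s, a = 0 m/s².
v = v₀ + at = 4.75 + (0)(3) = 4.75 m/s
Δx = v₀t + ½at² = 4.75·3 + 0.5·0·3² = 14.2 m

Phase 3 (accelerating): v₀ = 4.75 m/s, a = 0.6 m/s².
v² = v₀² + 2aΔx = 4.75² + 2·0.6·35 = 64.6 → v = 8.04 m/s
t = (v − v₀)/a = (8.04 − 4.75)/0.6 = 5.48 s
Total distance = 5.94 + 14.2 + 35.0 = 55.2 m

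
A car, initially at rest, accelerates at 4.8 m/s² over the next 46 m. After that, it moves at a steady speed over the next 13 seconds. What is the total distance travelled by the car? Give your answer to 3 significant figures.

319 m

Phase 1 (accelerating): v₀ = 0 m/s, a = 4.8 m/s².
v² = v₀² + 2aΔx = 0² + 2·4.8·46 = 442 → v = 21.0 m/s
t = (v − v₀)/a = (21.0 − 0)/4.8 = 4.38 s

Phase 2 (constant speed): v₀ = 21.0 m/s, a = 0 m/s².
v = v₀ + at = 21.0 + (0)(13) = 21.0 m/s
Δx = v₀t + ½at² = 21.0·13 + 0.5·0·13² = 273 m
Total distance = 46.0 + 273 = 319 m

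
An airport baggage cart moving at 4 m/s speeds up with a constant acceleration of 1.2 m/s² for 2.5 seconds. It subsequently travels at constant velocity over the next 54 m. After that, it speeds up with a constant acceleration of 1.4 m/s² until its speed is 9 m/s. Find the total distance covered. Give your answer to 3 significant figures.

Phase 1 (accelerating): v₀ = 4.00 m/s, a = 1.2 m/s².
v = v₀ + at = 4.00 + (1.2)(2.5) = 7.00 m/s
Δx = v₀t + ½at² = 4.00·2.5 + 0.5·1.2·2.5² = 13.8 m

Phase 2 (constant speed): v₀ = 7.00 m/s, a = 0 m/s².
Constant speed: t = d/v = 54/7.00 = 7.71 s

Phase 3 (accelerating): v₀ = 7.00 m/s, a = 1.4 m/s².
v = v₀ + at → t = (9 − 7.00) / 1.4 = 1.43 s
v² = v₀² + 2aΔx → Δx = (9² − 7.00²)/(2·1.4) = 11.4 m
Total distance = 13.8 + 54.0 + 11.4 = 79.2 m

79.2 m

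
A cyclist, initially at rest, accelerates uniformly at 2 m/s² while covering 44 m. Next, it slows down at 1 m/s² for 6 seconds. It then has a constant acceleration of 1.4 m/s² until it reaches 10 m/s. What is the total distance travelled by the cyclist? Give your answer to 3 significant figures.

Phase 1 (accelerating): v₀ = 0 m/s, a = 2 m/s².
v² = v₀² + 2aΔx = 0² + 2·2·44 = 176 → v = 13.3 m/s
t = (v − v₀)/a = (13.3 − 0)/2 = 6.63 s

Phase 2 (decelerating): v₀ = 13.3 m/s, a = -1 m/s².
v = v₀ + at = 13.3 + (-1)(6) = 7.27 m/s
Δx = v₀t + ½at² = 13.3·6 + 0.5·-1·6² = 61.6 m

Phase 3 (accelerating): v₀ = 7.27 m/s, a = 1.4 m/s².
v = v₀ + at → t = (10 − 7.27) / 1.4 = 1.95 s
v² = v₀² + 2aΔx → Δx = (10² − 7.27²)/(2·1.4) = 16.9 m
Total distance = 44.0 + 61.6 + 16.9 = 122 m

122 m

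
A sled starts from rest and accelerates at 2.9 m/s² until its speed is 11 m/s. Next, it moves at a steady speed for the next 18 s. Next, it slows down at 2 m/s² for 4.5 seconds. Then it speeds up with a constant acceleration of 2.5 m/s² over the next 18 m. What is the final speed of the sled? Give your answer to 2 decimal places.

Phase 1 (accelerating): v₀ = 0 m/s, a = 2.9 m/s².
v = v₀ + at → t = (11 − 0) / 2.9 = 3.79 s
v² = v₀² + 2aΔx → Δx = (11² − 0²)/(2·2.9) = 20.9 m

Phase 2 (constant speed): v₀ = 11.0 m/s, a = 0 m/s².
v = v₀ + at = 11.0 + (0)(18) = 11.0 m/s
Δx = v₀t + ½at² = 11.0·18 + 0.5·0·18² = 198 m

Phase 3 (decelerating): v₀ = 11.0 m/s, a = -2 m/s².
v = v₀ + at = 11.0 + (-2)(4.5) = 2.00 m/s
Δx = v₀t + ½at² = 11.0·4.5 + 0.5·-2·4.5² = 29.2 m

Phase 4 (accelerating): v₀ = 2.00 m/s, a = 2.5 m/s².
v² = v₀² + 2aΔx = 2.00² + 2·2.5·18 = 94.0 → v = 9.70 m/s
t = (v − v₀)/a = (9.70 − 2.00)/2.5 = 3.08 s
Final speed = 9.70 m/s

9.70 m/s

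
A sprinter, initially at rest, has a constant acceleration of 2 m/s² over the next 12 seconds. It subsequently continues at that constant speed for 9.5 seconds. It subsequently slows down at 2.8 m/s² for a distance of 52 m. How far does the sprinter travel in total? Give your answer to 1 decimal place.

Phase 1 (accelerating): v₀ = 0 m/s, a = 2 m/s².
v = v₀ + at = 0 + (2)(12) = 24.0 m/s
Δx = v₀t + ½at² = 0·12 + 0.5·2·12² = 144 m

Phase 2 (constant speed): v₀ = 24.0 m/s, a = 0 m/s².
v = v₀ + at = 24.0 + (0)(9.5) = 24.0 m/s
Δx = v₀t + ½at² = 24.0·9.5 + 0.5·0·9.5² = 228 m

Phase 3 (decelerating): v₀ = 24.0 m/s, a = -2.8 m/s².
v² = v₀² + 2aΔx = 24.0² + 2·-2.8·52 = 285 → v = 16.9 m/s
t = (v − v₀)/a = (16.9 − 24.0)/-2.8 = 2.54 s
Total distance = 144 + 228 + 52.0 = 424 m

424.0 m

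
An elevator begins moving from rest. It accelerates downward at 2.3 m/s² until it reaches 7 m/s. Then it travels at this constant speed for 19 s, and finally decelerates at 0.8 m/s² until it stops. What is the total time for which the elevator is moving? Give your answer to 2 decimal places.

Phase 1 (accelerating): v₀ = 0 m/s, a = 2.3 m/s².
v = v₀ + at → t = (7 − 0) / 2.3 = 3.04 s
v² = v₀² + 2aΔx → Δx = (7² − 0²)/(2·2.3) = 10.7 m

Phase 2 (constant speed): v₀ = 7.00 m/s, a = 0 m/s².
v = v₀ + at = 7.00 + (0)(19) = 7.00 m/s
Δx = v₀t + ½at² = 7.00·19 + 0.5·0·19² = 133 m

Phase 3 (decelerating): v₀ = 7.00 m/s, a = -0.8 m/s².
v = v₀ + at → t = (0 − 7.00) / -0.8 = 8.75 s
v² = v₀² + 2aΔx → Δx = (0² − 7.00²)/(2·-0.8) = 30.6 m
Total time = 3.04 + 19.0 + 8.75 = 30.8 s

30.79 s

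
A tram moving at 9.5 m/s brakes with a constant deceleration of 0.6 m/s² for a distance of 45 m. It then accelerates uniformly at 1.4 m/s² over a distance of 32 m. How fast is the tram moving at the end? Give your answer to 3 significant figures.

11.2 m/s

Phase 1 (decelerating): v₀ = 9.50 m/s, a = -0.6 m/s².
v² = v₀² + 2aΔx = 9.50² + 2·-0.6·45 = 36.2 → v = 6.02 m/s
t = (v − v₀)/a = (6.02 − 9.50)/-0.6 = 5.80 s

Phase 2 (accelerating): v₀ = 6.02 m/s, a = 1.4 m/s².
v² = v₀² + 2aΔx = 6.02² + 2·1.4·32 = 126 → v = 11.2 m/s
t = (v − v₀)/a = (11.2 − 6.02)/1.4 = 3.71 s
Final speed = 11.2 m/s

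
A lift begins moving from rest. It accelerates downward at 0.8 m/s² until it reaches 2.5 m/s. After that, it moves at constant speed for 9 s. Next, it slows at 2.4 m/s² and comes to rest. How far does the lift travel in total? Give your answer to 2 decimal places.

Phase 1 (accelerating): v₀ = 0 m/s, a = 0.8 m/s².
v = v₀ + at → t = (2.5 − 0) / 0.8 = 3.12 s
v² = v₀² + 2aΔx → Δx = (2.5² − 0²)/(2·0.8) = 3.91 m

Phase 2 (constant speed): v₀ = 2.50 m/s, a = 0 m/s².
v = v₀ + at = 2.50 + (0)(9) = 2.50 m/s
Δx = v₀t + ½at² = 2.50·9 + 0.5·0·9² = 22.5 m

Phase 3 (decelerating): v₀ = 2.50 m/s, a = -2.4 m/s².
v = v₀ + at → t = (0 − 2.50) / -2.4 = 1.04 s
v² = v₀² + 2aΔx → Δx = (0² − 2.50²)/(2·-2.4) = 1.30 m
Total distance = 3.91 + 22.5 + 1.30 = 27.7 m

27.71 m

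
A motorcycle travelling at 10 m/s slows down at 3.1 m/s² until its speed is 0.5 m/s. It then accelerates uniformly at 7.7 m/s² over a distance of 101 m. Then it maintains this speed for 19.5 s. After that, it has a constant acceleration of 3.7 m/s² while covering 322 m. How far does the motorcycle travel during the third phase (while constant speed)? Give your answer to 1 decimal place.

769.1 m

Phase 1 (decelerating): v₀ = 10.0 m/s, a = -3.1 m/s².
v = v₀ + at → t = (0.5 − 10.0) / -3.1 = 3.06 s
v² = v₀² + 2aΔx → Δx = (0.5² − 10.0²)/(2·-3.1) = 16.1 m

Phase 2 (accelerating): v₀ = 0.500 m/s, a = 7.7 m/s².
v² = v₀² + 2aΔx = 0.500² + 2·7.7·101 = 1560 → v = 39.4 m/s
t = (v − v₀)/a = (39.4 − 0.500)/7.7 = 5.06 s

Phase 3 (constant speed): v₀ = 39.4 m/s, a = 0 m/s².
v = v₀ + at = 39.4 + (0)(19.5) = 39.4 m/s
Δx = v₀t + ½at² = 39.4·19.5 + 0.5·0·19.5² = 769 m
Distance in phase 3 = 769 m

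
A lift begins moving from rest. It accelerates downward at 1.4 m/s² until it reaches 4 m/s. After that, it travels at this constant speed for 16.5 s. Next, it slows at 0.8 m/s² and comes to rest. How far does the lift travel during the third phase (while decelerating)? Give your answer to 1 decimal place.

Phase 1 (accelerating): v₀ = 0 m/s, a = 1.4 m/s².
v = v₀ + at → t = (4 − 0) / 1.4 = 2.86 s
v² = v₀² + 2aΔx → Δx = (4² − 0²)/(2·1.4) = 5.71 m

Phase 2 (constant speed): v₀ = 4.00 m/s, a = 0 m/s².
v = v₀ + at = 4.00 + (0)(16.5) = 4.00 m/s
Δx = v₀t + ½at² = 4.00·16.5 + 0.5·0·16.5² = 66.0 m

Phase 3 (decelerating): v₀ = 4.00 m/s, a = -0.8 m/s².
v = v₀ + at → t = (0 − 4.00) / -0.8 = 5.00 s
v² = v₀² + 2aΔx → Δx = (0² − 4.00²)/(2·-0.8) = 10.0 m
Distance in phase 3 = 10.0 m

10.0 m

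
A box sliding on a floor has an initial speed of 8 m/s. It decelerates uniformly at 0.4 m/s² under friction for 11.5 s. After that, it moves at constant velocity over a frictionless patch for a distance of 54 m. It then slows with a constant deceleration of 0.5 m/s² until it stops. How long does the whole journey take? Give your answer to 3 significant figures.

Phase 1 (decelerating): v₀ = 8.00 m/s, a = -0.4 m/s².
v = v₀ + at = 8.00 + (-0.4)(11.5) = 3.40 m/s
Δx = v₀t + ½at² = 8.00·11.5 + 0.5·-0.4·11.5² = 65.5 m

Phase 2 (constant speed): v₀ = 3.40 m/s, a = 0 m/s².
Constant speed: t = d/v = 54/3.40 = 15.9 s

Phase 3 (decelerating): v₀ = 3.40 m/s, a = -0.5 m/s².
v = v₀ + at → t = (0 − 3.40) / -0.5 = 6.80 s
v² = v₀² + 2aΔx → Δx = (0² − 3.40²)/(2·-0.5) = 11.6 m
Total time = 11.5 + 15.9 + 6.80 = 34.2 s

34.2 s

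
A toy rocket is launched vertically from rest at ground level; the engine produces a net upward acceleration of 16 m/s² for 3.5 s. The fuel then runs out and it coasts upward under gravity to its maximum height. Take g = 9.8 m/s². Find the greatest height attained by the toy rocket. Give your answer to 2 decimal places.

258.00 m

Phase 1 (powered ascent): v₀ = 0 m/s, a = 16 m/s².
v = v₀ + at = 0 + (16)(3.5) = 56.0 m/s
Δx = v₀t + ½at² = 0·3.5 + 0.5·16·3.5² = 98.0 m

Phase 2 (coasting upward): v₀ = 56.0 m/s, a = -9.8 m/s².
v = v₀ + at → t = (0 − 56.0) / -9.8 = 5.71 s
v² = v₀² + 2aΔx → Δx = (0² − 56.0²)/(2·-9.8) = 160 m
Maximum height = 98.0 + 160 = 258 m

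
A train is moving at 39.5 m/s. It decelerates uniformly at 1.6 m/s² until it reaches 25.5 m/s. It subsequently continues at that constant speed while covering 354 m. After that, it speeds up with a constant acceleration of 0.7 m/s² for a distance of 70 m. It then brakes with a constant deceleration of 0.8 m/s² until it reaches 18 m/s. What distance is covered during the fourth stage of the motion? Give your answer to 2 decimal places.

265.16 m

Phase 1 (decelerating): v₀ = 39.5 m/s, a = -1.6 m/s².
v = v₀ + at → t = (25.5 − 39.5) / -1.6 = 8.75 s
v² = v₀² + 2aΔx → Δx = (25.5² − 39.5²)/(2·-1.6) = 284 m

Phase 2 (constant speed): v₀ = 25.5 m/s, a = 0 m/s².
Constant speed: t = d/v = 354/25.5 = 13.9 s

Phase 3 (accelerating): v₀ = 25.5 m/s, a = 0.7 m/s².
v² = v₀² + 2aΔx = 25.5² + 2·0.7·70 = 748 → v = 27.4 m/s
t = (v − v₀)/a = (27.4 − 25.5)/0.7 = 2.65 s

Phase 4 (decelerating): v₀ = 27.4 m/s, a = -0.8 m/s².
v = v₀ + at → t = (18 − 27.4) / -0.8 = 11.7 s
v² = v₀² + 2aΔx → Δx = (18² − 27.4²)/(2·-0.8) = 265 m
Distance in phase 4 = 265 m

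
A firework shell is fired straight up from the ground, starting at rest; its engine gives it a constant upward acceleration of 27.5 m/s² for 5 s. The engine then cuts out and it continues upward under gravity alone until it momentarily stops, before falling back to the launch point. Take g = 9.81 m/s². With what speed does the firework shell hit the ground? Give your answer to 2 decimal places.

Phase 1 (powered ascent): v₀ = 0 m/s, a = 27.5 m/s².
v = v₀ + at = 0 + (27.5)(5) = 138 m/s
Δx = v₀t + ½at² = 0·5 + 0.5·27.5·5² = 344 m

Phase 2 (coasting upward): v₀ = 138 m/s, a = -9.81 m/s².
v = v₀ + at → t = (0 − 138) / -9.81 = 14.0 s
v² = v₀² + 2aΔx → Δx = (0² − 138²)/(2·-9.81) = 964 m

Phase 3 (free fall): v₀ = 0 m/s, a = -9.81 m/s².
Falls 1310 m from rest: t = √(2·1310/9.81) = 16.3 s; v = g·t = 160 m/s.
Impact speed = 160 m/s

160.16 m/s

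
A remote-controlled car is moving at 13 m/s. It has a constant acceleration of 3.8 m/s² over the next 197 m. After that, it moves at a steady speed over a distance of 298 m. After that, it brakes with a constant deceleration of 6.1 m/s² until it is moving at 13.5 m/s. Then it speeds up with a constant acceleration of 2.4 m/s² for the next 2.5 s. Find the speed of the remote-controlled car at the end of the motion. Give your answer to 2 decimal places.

Phase 1 (accelerating): v₀ = 13.0 m/s, a = 3.8 m/s².
v² = v₀² + 2aΔx = 13.0² + 2·3.8·197 = 1670 → v = 40.8 m/s
t = (v − v₀)/a = (40.8 − 13.0)/3.8 = 7.32 s

Phase 2 (constant speed): v₀ = 40.8 m/s, a = 0 m/s².
Constant speed: t = d/v = 298/40.8 = 7.30 s

Phase 3 (decelerating): v₀ = 40.8 m/s, a = -6.1 m/s².
v = v₀ + at → t = (13.5 − 40.8) / -6.1 = 4.48 s
v² = v₀² + 2aΔx → Δx = (13.5² − 40.8²)/(2·-6.1) = 122 m

Phase 4 (accelerating): v₀ = 13.5 m/s, a = 2.4 m/s².
v = v₀ + at = 13.5 + (2.4)(2.5) = 19.5 m/s
Δx = v₀t + ½at² = 13.5·2.5 + 0.5·2.4·2.5² = 41.2 m
Final speed = 19.5 m/s

19.50 m/s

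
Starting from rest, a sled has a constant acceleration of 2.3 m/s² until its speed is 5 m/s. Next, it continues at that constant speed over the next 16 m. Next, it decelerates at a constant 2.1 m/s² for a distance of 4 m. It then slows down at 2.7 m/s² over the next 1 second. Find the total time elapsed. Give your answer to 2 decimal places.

7.39 s

Phase 1 (accelerating): v₀ = 0 m/s, a = 2.3 m/s².
v = v₀ + at → t = (5 − 0) / 2.3 = 2.17 s
v² = v₀² + 2aΔx → Δx = (5² − 0²)/(2·2.3) = 5.43 m

Phase 2 (constant speed): v₀ = 5.00 m/s, a = 0 m/s².
Constant speed: t = d/v = 16/5.00 = 3.20 s

Phase 3 (decelerating): v₀ = 5.00 m/s, a = -2.1 m/s².
v² = v₀² + 2aΔx = 5.00² + 2·-2.1·4 = 8.20 → v = 2.86 m/s
t = (v − v₀)/a = (2.86 − 5.00)/-2.1 = 1.02 s

Phase 4 (decelerating): v₀ = 2.86 m/s, a = -2.7 m/s².
v = v₀ + at = 2.86 + (-2.7)(1) = 0.164 m/s
Δx = v₀t + ½at² = 2.86·1 + 0.5·-2.7·1² = 1.51 m
Total time = 2.17 + 3.20 + 1.02 + 1.00 = 7.39 s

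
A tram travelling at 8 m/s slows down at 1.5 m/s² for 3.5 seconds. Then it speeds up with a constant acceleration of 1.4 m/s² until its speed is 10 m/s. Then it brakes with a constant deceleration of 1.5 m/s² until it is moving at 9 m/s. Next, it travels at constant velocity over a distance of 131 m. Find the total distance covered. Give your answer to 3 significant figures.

Phase 1 (decelerating): v₀ = 8.00 m/s, a = -1.5 m/s².
v = v₀ + at = 8.00 + (-1.5)(3.5) = 2.75 m/s
Δx = v₀t + ½at² = 8.00·3.5 + 0.5·-1.5·3.5² = 18.8 m

Phase 2 (accelerating): v₀ = 2.75 m/s, a = 1.4 m/s².
v = v₀ + at → t = (10 − 2.75) / 1.4 = 5.18 s
v² = v₀² + 2aΔx → Δx = (10² − 2.75²)/(2·1.4) = 33.0 m

Phase 3 (decelerating): v₀ = 10.0 m/s, a = -1.5 m/s².
v = v₀ + at → t = (9 − 10.0) / -1.5 = 0.667 s
v² = v₀² + 2aΔx → Δx = (9² − 10.0²)/(2·-1.5) = 6.33 m

Phase 4 (constant speed): v₀ = 9.00 m/s, a = 0 m/s².
Constant speed: t = d/v = 131/9.00 = 14.6 s
Total distance = 18.8 + 33.0 + 6.33 + 131 = 189 m

189 m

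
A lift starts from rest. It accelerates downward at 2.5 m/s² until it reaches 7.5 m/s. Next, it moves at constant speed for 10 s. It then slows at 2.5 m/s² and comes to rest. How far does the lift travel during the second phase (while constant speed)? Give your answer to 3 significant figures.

75.0 m

Phase 1 (accelerating): v₀ = 0 m/s, a = 2.5 m/s².
v = v₀ + at → t = (7.5 − 0) / 2.5 = 3.00 s
v² = v₀² + 2aΔx → Δx = (7.5² − 0²)/(2·2.5) = 11.2 m

Phase 2 (constant speed): v₀ = 7.50 m/s, a = 0 m/s².
v = v₀ + at = 7.50 + (0)(10) = 7.50 m/s
Δx = v₀t + ½at² = 7.50·10 + 0.5·0·10² = 75.0 m
Distance in phase 2 = 75.0 m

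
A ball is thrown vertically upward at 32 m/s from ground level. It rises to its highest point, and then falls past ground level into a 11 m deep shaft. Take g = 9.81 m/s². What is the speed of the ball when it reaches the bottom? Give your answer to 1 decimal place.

35.2 m/s

Phase 1 (rising): v₀ = 32.0 m/s, a = -9.81 m/s².
v = v₀ + at → t = (0 − 32.0) / -9.81 = 3.26 s
v² = v₀² + 2aΔx → Δx = (0² − 32.0²)/(2·-9.81) = 52.2 m

Phase 2 (falling): v₀ = 0 m/s, a = -9.81 m/s².
Falls 63.2 m from rest: t = √(2·63.2/9.81) = 3.59 s; v = g·t = 35.2 m/s.
Final speed = 35.2 m/s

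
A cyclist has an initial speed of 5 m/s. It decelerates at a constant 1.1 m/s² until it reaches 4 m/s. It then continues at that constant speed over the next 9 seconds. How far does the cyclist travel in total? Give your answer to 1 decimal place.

Phase 1 (decelerating): v₀ = 5.00 m/s, a = -1.1 m/s².
v = v₀ + at → t = (4 − 5.00) / -1.1 = 0.909 s
v² = v₀² + 2aΔx → Δx = (4² − 5.00²)/(2·-1.1) = 4.09 m

Phase 2 (constant speed): v₀ = 4.00 m/s, a = 0 m/s².
v = v₀ + at = 4.00 + (0)(9) = 4.00 m/s
Δx = v₀t + ½at² = 4.00·9 + 0.5·0·9² = 36.0 m
Total distance = 4.09 + 36.0 = 40.1 m

40.1 m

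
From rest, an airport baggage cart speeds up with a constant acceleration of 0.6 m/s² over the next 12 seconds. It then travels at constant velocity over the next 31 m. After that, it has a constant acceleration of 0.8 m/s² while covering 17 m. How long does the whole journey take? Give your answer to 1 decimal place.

Phase 1 (accelerating): v₀ = 0 m/s, a = 0.6 m/s².
v = v₀ + at = 0 + (0.6)(12) = 7.20 m/s
Δx = v₀t + ½at² = 0·12 + 0.5·0.6·12² = 43.2 m

Phase 2 (constant speed): v₀ = 7.20 m/s, a = 0 m/s².
Constant speed: t = d/v = 31/7.20 = 4.31 s

Phase 3 (accelerating): v₀ = 7.20 m/s, a = 0.8 m/s².
v² = v₀² + 2aΔx = 7.20² + 2·0.8·17 = 79.0 → v = 8.89 m/s
t = (v − v₀)/a = (8.89 − 7.20)/0.8 = 2.11 s
Total time = 12.0 + 4.31 + 2.11 = 18.4 s

18.4 s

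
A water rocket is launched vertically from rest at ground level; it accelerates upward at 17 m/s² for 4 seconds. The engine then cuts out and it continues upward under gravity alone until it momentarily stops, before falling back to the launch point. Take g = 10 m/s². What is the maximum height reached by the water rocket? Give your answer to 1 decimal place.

Phase 1 (powered ascent): v₀ = 0 m/s, a = 17 m/s².
v = v₀ + at = 0 + (17)(4) = 68.0 m/s
Δx = v₀t + ½at² = 0·4 + 0.5·17·4² = 136 m

Phase 2 (coasting upward): v₀ = 68.0 m/s, a = -10 m/s².
v = v₀ + at → t = (0 − 68.0) / -10 = 6.80 s
v² = v₀² + 2aΔx → Δx = (0² − 68.0²)/(2·-10) = 231 m
Maximum height = 136 + 231 = 367 m

367.2 m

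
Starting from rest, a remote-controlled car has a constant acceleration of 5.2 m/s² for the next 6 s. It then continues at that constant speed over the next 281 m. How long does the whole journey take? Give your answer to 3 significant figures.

15.0 s

Phase 1 (accelerating): v₀ = 0 m/s, a = 5.2 m/s².
v = v₀ + at = 0 + (5.2)(6) = 31.2 m/s
Δx = v₀t + ½at² = 0·6 + 0.5·5.2·6² = 93.6 m

Phase 2 (constant speed): v₀ = 31.2 m/s, a = 0 m/s².
Constant speed: t = d/v = 281/31.2 = 9.01 s
Total time = 6.00 + 9.01 = 15.0 s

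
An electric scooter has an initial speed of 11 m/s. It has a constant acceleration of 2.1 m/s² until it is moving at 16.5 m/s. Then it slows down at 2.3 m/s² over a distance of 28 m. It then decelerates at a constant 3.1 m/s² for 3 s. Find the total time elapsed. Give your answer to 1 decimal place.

7.6 s

Phase 1 (accelerating): v₀ = 11.0 m/s, a = 2.1 m/s².
v = v₀ + at → t = (16.5 − 11.0) / 2.1 = 2.62 s
v² = v₀² + 2aΔx → Δx = (16.5² − 11.0²)/(2·2.1) = 36.0 m

Phase 2 (decelerating): v₀ = 16.5 m/s, a = -2.3 m/s².
v² = v₀² + 2aΔx = 16.5² + 2·-2.3·28 = 143 → v = 12.0 m/s
t = (v − v₀)/a = (12.0 − 16.5)/-2.3 = 1.97 s

Phase 3 (decelerating): v₀ = 12.0 m/s, a = -3.1 m/s².
v = v₀ + at = 12.0 + (-3.1)(3) = 2.68 m/s
Δx = v₀t + ½at² = 12.0·3 + 0.5·-3.1·3² = 22.0 m
Total time = 2.62 + 1.97 + 3.00 = 7.59 s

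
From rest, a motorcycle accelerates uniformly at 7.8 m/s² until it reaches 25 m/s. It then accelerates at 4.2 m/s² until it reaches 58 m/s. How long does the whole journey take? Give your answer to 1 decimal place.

11.1 s

Phase 1 (accelerating): v₀ = 0 m/s, a = 7.8 m/s².
v = v₀ + at → t = (25 − 0) / 7.8 = 3.21 s
v² = v₀² + 2aΔx → Δx = (25² − 0²)/(2·7.8) = 40.1 m

Phase 2 (accelerating): v₀ = 25.0 m/s, a = 4.2 m/s².
v = v₀ + at → t = (58 − 25.0) / 4.2 = 7.86 s
v² = v₀² + 2aΔx → Δx = (58² − 25.0²)/(2·4.2) = 326 m
Total time = 3.21 + 7.86 = 11.1 s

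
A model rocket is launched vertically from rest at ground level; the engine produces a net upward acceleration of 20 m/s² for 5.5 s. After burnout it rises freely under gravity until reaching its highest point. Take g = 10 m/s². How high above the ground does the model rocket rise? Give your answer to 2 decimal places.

Phase 1 (powered ascent): v₀ = 0 m/s, a = 20 m/s².
v = v₀ + at = 0 + (20)(5.5) = 110 m/s
Δx = v₀t + ½at² = 0·5.5 + 0.5·20·5.5² = 302 m

Phase 2 (coasting upward): v₀ = 110 m/s, a = -10 m/s².
v = v₀ + at → t = (0 − 110) / -10 = 11.0 s
v² = v₀² + 2aΔx → Δx = (0² − 110²)/(2·-10) = 605 m
Maximum height = 302 + 605 = 908 m

907.50 m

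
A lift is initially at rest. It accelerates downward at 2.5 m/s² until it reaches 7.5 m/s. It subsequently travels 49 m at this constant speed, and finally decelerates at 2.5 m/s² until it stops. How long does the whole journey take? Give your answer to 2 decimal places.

12.53 s

Phase 1 (accelerating): v₀ = 0 m/s, a = 2.5 m/s².
v = v₀ + at → t = (7.5 − 0) / 2.5 = 3.00 s
v² = v₀² + 2aΔx → Δx = (7.5² − 0²)/(2·2.5) = 11.2 m

Phase 2 (constant speed): v₀ = 7.50 m/s, a = 0 m/s².
Constant speed: t = d/v = 49/7.50 = 6.53 s

Phase 3 (decelerating): v₀ = 7.50 m/s, a = -2.5 m/s².
v = v₀ + at → t = (0 − 7.50) / -2.5 = 3.00 s
v² = v₀² + 2aΔx → Δx = (0² − 7.50²)/(2·-2.5) = 11.2 m
Total time = 3.00 + 6.53 + 3.00 = 12.5 s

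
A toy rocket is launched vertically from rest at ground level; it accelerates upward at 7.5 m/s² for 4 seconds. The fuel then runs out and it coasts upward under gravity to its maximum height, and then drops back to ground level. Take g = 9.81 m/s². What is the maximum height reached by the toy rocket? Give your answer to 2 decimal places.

105.87 m

Phase 1 (powered ascent): v₀ = 0 m/s, a = 7.5 m/s².
v = v₀ + at = 0 + (7.5)(4) = 30.0 m/s
Δx = v₀t + ½at² = 0·4 + 0.5·7.5·4² = 60.0 m

Phase 2 (coasting upward): v₀ = 30.0 m/s, a = -9.81 m/s².
v = v₀ + at → t = (0 − 30.0) / -9.81 = 3.06 s
v² = v₀² + 2aΔx → Δx = (0² − 30.0²)/(2·-9.81) = 45.9 m
Maximum height = 60.0 + 45.9 = 106 m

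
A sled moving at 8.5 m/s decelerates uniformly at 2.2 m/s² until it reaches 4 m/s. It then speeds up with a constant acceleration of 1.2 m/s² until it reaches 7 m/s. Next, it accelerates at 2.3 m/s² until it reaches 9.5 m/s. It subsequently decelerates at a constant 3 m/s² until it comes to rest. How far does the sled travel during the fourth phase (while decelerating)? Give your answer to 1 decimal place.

Phase 1 (decelerating): v₀ = 8.50 m/s, a = -2.2 m/s².
v = v₀ + at → t = (4 − 8.50) / -2.2 = 2.05 s
v² = v₀² + 2aΔx → Δx = (4² − 8.50²)/(2·-2.2) = 12.8 m

Phase 2 (accelerating): v₀ = 4.00 m/s, a = 1.2 m/s².
v = v₀ + at → t = (7 − 4.00) / 1.2 = 2.50 s
v² = v₀² + 2aΔx → Δx = (7² − 4.00²)/(2·1.2) = 13.8 m

Phase 3 (accelerating): v₀ = 7.00 m/s, a = 2.3 m/s².
v = v₀ + at → t = (9.5 − 7.00) / 2.3 = 1.09 s
v² = v₀² + 2aΔx → Δx = (9.5² − 7.00²)/(2·2.3) = 8.97 m

Phase 4 (decelerating): v₀ = 9.50 m/s, a = -3 m/s².
v = v₀ + at → t = (0 − 9.50) / -3 = 3.17 s
v² = v₀² + 2aΔx → Δx = (0² − 9.50²)/(2·-3) = 15.0 m
Distance in phase 4 = 15.0 m

15.0 m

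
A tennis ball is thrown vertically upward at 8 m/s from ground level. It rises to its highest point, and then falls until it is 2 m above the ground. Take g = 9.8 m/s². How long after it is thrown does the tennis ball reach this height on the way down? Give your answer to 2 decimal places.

Phase 1 (rising): v₀ = 8.00 m/s, a = -9.8 m/s².
v = v₀ + at → t = (0 − 8.00) / -9.8 = 0.816 s
v² = v₀² + 2aΔx → Δx = (0² − 8.00²)/(2·-9.8) = 3.27 m

Phase 2 (falling): v₀ = 0 m/s, a = -9.8 m/s².
Falls 1.27 m from rest: t = √(2·1.27/9.8) = 0.508 s; v = g·t = 4.98 m/s.
Total time = 0.816 + 0.508 = 1.32 s

1.32 s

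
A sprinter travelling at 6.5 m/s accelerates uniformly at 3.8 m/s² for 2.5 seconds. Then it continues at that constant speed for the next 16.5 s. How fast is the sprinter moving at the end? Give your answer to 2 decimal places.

Phase 1 (accelerating): v₀ = 6.50 m/s, a = 3.8 m/s².
v = v₀ + at = 6.50 + (3.8)(2.5) = 16.0 m/s
Δx = v₀t + ½at² = 6.50·2.5 + 0.5·3.8·2.5² = 28.1 m

Phase 2 (constant speed): v₀ = 16.0 m/s, a = 0 m/s².
v = v₀ + at = 16.0 + (0)(16.5) = 16.0 m/s
Δx = v₀t + ½at² = 16.0·16.5 + 0.5·0·16.5² = 264 m
Final speed = 16.0 m/s

16.00 m/s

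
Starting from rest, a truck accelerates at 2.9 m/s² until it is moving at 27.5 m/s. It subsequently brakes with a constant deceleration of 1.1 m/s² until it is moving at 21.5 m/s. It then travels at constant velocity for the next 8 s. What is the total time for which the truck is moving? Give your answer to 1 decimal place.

22.9 s

Phase 1 (accelerating): v₀ = 0 m/s, a = 2.9 m/s².
v = v₀ + at → t = (27.5 − 0) / 2.9 = 9.48 s
v² = v₀² + 2aΔx → Δx = (27.5² − 0²)/(2·2.9) = 130 m

Phase 2 (decelerating): v₀ = 27.5 m/s, a = -1.1 m/s².
v = v₀ + at → t = (21.5 − 27.5) / -1.1 = 5.45 s
v² = v₀² + 2aΔx → Δx = (21.5² − 27.5²)/(2·-1.1) = 134 m

Phase 3 (constant speed): v₀ = 21.5 m/s, a = 0 m/s².
v = v₀ + at = 21.5 + (0)(8) = 21.5 m/s
Δx = v₀t + ½at² = 21.5·8 + 0.5·0·8² = 172 m
Total time = 9.48 + 5.45 + 8.00 = 22.9 s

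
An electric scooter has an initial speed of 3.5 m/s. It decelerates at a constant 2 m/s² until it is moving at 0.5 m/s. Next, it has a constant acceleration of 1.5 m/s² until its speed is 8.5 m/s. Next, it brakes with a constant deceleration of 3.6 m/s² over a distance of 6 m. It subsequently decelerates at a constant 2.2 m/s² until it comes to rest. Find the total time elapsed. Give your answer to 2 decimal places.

Phase 1 (decelerating): v₀ = 3.50 m/s, a = -2 m/s².
v = v₀ + at → t = (0.5 − 3.50) / -2 = 1.50 s
v² = v₀² + 2aΔx → Δx = (0.5² − 3.50²)/(2·-2) = 3.00 m

Phase 2 (accelerating): v₀ = 0.500 m/s, a = 1.5 m/s².
v = v₀ + at → t = (8.5 − 0.500) / 1.5 = 5.33 s
v² = v₀² + 2aΔx → Δx = (8.5² − 0.500²)/(2·1.5) = 24.0 m

Phase 3 (decelerating): v₀ = 8.50 m/s, a = -3.6 m/s².
v² = v₀² + 2aΔx = 8.50² + 2·-3.6·6 = 29.0 → v = 5.39 m/s
t = (v − v₀)/a = (5.39 − 8.50)/-3.6 = 0.864 s

Phase 4 (decelerating): v₀ = 5.39 m/s, a = -2.2 m/s².
v = v₀ + at → t = (0 − 5.39) / -2.2 = 2.45 s
v² = v₀² + 2aΔx → Δx = (0² − 5.39²)/(2·-2.2) = 6.60 m
Total time = 1.50 + 5.33 + 0.864 + 2.45 = 10.1 s

10.15 s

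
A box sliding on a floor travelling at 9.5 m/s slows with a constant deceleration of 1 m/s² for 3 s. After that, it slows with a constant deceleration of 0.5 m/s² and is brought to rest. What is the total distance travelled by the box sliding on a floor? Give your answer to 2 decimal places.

66.25 m

Phase 1 (decelerating): v₀ = 9.50 m/s, a = -1 m/s².
v = v₀ + at = 9.50 + (-1)(3) = 6.50 m/s
Δx = v₀t + ½at² = 9.50·3 + 0.5·-1·3² = 24.0 m

Phase 2 (decelerating): v₀ = 6.50 m/s, a = -0.5 m/s².
v = v₀ + at → t = (0 − 6.50) / -0.5 = 13.0 s
v² = v₀² + 2aΔx → Δx = (0² − 6.50²)/(2·-0.5) = 42.2 m
Total distance = 24.0 + 42.2 = 66.2 m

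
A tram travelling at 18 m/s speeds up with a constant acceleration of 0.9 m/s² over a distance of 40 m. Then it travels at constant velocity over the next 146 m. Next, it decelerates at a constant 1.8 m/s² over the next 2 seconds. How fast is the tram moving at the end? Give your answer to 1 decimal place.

16.3 m/s

Phase 1 (accelerating): v₀ = 18.0 m/s, a = 0.9 m/s².
v² = v₀² + 2aΔx = 18.0² + 2·0.9·40 = 396 → v = 19.9 m/s
t = (v − v₀)/a = (19.9 − 18.0)/0.9 = 2.11 s

Phase 2 (constant speed): v₀ = 19.9 m/s, a = 0 m/s².
Constant speed: t = d/v = 146/19.9 = 7.34 s

Phase 3 (decelerating): v₀ = 19.9 m/s, a = -1.8 m/s².
v = v₀ + at = 19.9 + (-1.8)(2) = 16.3 m/s
Δx = v₀t + ½at² = 19.9·2 + 0.5·-1.8·2² = 36.2 m
Final speed = 16.3 m/s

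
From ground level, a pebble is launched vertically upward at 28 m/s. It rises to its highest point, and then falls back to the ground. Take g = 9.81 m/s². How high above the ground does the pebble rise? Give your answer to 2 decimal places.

Phase 1 (rising): v₀ = 28.0 m/s, a = -9.81 m/s².
v = v₀ + at → t = (0 − 28.0) / -9.81 = 2.85 s
v² = v₀² + 2aΔx → Δx = (0² − 28.0²)/(2·-9.81) = 40.0 m
Maximum height = 40.0 m

39.96 m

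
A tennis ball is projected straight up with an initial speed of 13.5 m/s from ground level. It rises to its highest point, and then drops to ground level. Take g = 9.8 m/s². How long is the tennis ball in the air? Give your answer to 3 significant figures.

Phase 1 (rising): v₀ = 13.5 m/s, a = -9.8 m/s².
v = v₀ + at → t = (0 − 13.5) / -9.8 = 1.38 s
v² = v₀² + 2aΔx → Δx = (0² − 13.5²)/(2·-9.8) = 9.30 m

Phase 2 (falling): v₀ = 0 m/s, a = -9.8 m/s².
Falls 9.30 m from rest: t = √(2·9.30/9.8) = 1.38 s; v = g·t = 13.5 m/s.
Total time = 1.38 + 1.38 = 2.76 s

2.76 s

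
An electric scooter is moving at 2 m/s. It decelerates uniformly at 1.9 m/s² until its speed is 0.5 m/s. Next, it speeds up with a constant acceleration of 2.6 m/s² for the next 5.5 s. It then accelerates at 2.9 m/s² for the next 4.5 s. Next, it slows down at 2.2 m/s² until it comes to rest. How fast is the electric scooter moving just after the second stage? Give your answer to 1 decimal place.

14.8 m/s

Phase 1 (decelerating): v₀ = 2.00 m/s, a = -1.9 m/s².
v = v₀ + at → t = (0.5 − 2.00) / -1.9 = 0.789 s
v² = v₀² + 2aΔx → Δx = (0.5² − 2.00²)/(2·-1.9) = 0.987 m

Phase 2 (accelerating): v₀ = 0.500 m/s, a = 2.6 m/s².
v = v₀ + at = 0.500 + (2.6)(5.5) = 14.8 m/s
Δx = v₀t + ½at² = 0.500·5.5 + 0.5·2.6·5.5² = 42.1 m
Speed at end of phase 2 = 14.8 m/s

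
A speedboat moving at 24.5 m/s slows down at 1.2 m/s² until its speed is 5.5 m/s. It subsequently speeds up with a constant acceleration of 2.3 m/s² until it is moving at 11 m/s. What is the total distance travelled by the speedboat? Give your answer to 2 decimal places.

257.23 m

Phase 1 (decelerating): v₀ = 24.5 m/s, a = -1.2 m/s².
v = v₀ + at → t = (5.5 − 24.5) / -1.2 = 15.8 s
v² = v₀² + 2aΔx → Δx = (5.5² − 24.5²)/(2·-1.2) = 238 m

Phase 2 (accelerating): v₀ = 5.50 m/s, a = 2.3 m/s².
v = v₀ + at → t = (11 − 5.50) / 2.3 = 2.39 s
v² = v₀² + 2aΔx → Δx = (11² − 5.50²)/(2·2.3) = 19.7 m
Total distance = 238 + 19.7 = 257 m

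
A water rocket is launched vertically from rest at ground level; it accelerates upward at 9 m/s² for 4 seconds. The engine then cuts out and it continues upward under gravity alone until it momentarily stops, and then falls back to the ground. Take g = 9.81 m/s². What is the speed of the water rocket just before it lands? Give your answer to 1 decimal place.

52.0 m/s

Phase 1 (powered ascent): v₀ = 0 m/s, a = 9 m/s².
v = v₀ + at = 0 + (9)(4) = 36.0 m/s
Δx = v₀t + ½at² = 0·4 + 0.5·9·4² = 72.0 m

Phase 2 (coasting upward): v₀ = 36.0 m/s, a = -9.81 m/s².
v = v₀ + at → t = (0 − 36.0) / -9.81 = 3.67 s
v² = v₀² + 2aΔx → Δx = (0² − 36.0²)/(2·-9.81) = 66.1 m

Phase 3 (free fall): v₀ = 0 m/s, a = -9.81 m/s².
Falls 138 m from rest: t = √(2·138/9.81) = 5.31 s; v = g·t = 52.0 m/s.
Impact speed = 52.0 m/s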